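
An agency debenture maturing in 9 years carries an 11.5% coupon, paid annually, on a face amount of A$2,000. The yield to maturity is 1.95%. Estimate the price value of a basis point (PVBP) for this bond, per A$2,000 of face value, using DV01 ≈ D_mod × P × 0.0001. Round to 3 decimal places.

A$2.383

Periodic yield y = 0.0195.
  t   CF        PV=CF/(1+0.0195)^t    t·PV
  1       230.00       225.6008       225.6008
  2       230.00       221.2857       442.5714
  3       230.00       217.0532       651.1595
  4       230.00       212.9016       851.6064
  5       230.00       208.8294     1,044.1471
  6       230.00       204.8351     1,229.0108
  7       230.00       200.9172     1,406.4207
  8       230.00       197.0743     1,576.5944
  9     2,230.00     1,874.2167    16,867.9499
  Σ                  3,562.7140    24,295.0611
P = 3,562.7140; D_Mac = 6.81926 yrs; D_mod = 6.68882 yrs.
DV01 ≈ 6.68882 × 3,562.7140 × 0.0001 = 2.383037.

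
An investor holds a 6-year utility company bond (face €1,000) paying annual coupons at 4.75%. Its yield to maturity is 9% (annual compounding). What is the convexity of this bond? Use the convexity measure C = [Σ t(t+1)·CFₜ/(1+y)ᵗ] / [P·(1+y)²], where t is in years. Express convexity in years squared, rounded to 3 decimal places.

29.742

With y = 0.09:
  t   CF        PV=CF/(1+0.09)^t    t·PV        t(t+1)·PV
  1        47.50        43.5780        43.5780          87.1560
  2        47.50        39.9798        79.9596         239.8788
  3        47.50        36.6787       110.0361         440.1446
  4        47.50        33.6502       134.6008         673.0040
  5        47.50        30.8717       154.3587         926.1522
  6     1,047.50       624.5900     3,747.5401      26,232.7810
  Σ                    809.3485     4,270.0734      28,599.1166
P = 809.3485.
Convexity = Σ t(t+1)·PV / [P·(1+y)²] = 28,599.1166 / (809.3485 × 1.188100) = 29.74158.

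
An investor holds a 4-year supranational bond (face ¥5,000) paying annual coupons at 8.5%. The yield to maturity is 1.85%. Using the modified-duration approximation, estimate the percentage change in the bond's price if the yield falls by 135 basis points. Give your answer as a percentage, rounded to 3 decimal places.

Periodic yield y = 0.0185. Modified duration first:
  t   CF        PV=CF/(1+0.0185)^t    t·PV
  1       425.00       417.2803       417.2803
  2       425.00       409.7008       819.4017
  3       425.00       402.2591     1,206.7772
  4     5,425.00     5,041.4517    20,165.8067
  Σ                  6,270.6919    22,609.2659
P = 6,270.6919; D_Mac = 3.60555 yrs; D_mod = 3.60555/(1+0.0185) = 3.54005 yrs.
ΔP/P ≈ -D_mod · Δy = -3.54005 × (-0.0135) = +0.047791 = +4.7791%.

+4.779%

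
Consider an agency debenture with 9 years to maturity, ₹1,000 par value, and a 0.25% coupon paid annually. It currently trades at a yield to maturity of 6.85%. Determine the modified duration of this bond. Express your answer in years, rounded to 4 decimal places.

Periodic yield y = 0.0685. First find Macaulay duration:
  t   CF        PV=CF/(1+0.0685)^t    t·PV
  1         2.50         2.3397         2.3397
  2         2.50         2.1897         4.3795
  3         2.50         2.0494         6.1481
  4         2.50         1.9180         7.6719
  5         2.50         1.7950         8.9751
  6         2.50         1.6799        10.0796
  7         2.50         1.5722        11.0057
  8         2.50         1.4714        11.7716
  9     1,002.50       552.2219     4,969.9973
  Σ                    567.2373     5,032.3683
P = 567.2373; Macaulay duration = 5,032.3683 / 567.2373 = 8.87172 years.
Modified duration = D_Mac / (1 + y) = 8.87172 / 1.0685 = 8.30296 years.

8.3030 years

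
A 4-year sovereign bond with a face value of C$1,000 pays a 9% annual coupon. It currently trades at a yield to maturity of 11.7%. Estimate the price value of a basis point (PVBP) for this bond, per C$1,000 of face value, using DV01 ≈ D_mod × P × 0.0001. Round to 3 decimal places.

C$0.288

Periodic yield y = 0.117.
  t   CF        PV=CF/(1+0.117)^t    t·PV
  1        90.00        80.5730        80.5730
  2        90.00        72.1334       144.2667
  3        90.00        64.5778       193.7333
  4     1,090.00       700.1866     2,800.7465
  Σ                    917.4707     3,219.3194
P = 917.4707; D_Mac = 3.50891 yrs; D_mod = 3.14137 yrs.
DV01 ≈ 3.14137 × 917.4707 × 0.0001 = 0.288211.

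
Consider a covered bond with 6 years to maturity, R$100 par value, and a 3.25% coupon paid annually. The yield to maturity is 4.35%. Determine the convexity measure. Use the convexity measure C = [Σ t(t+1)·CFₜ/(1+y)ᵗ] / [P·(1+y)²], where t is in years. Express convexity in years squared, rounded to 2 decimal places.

With y = 0.0435:
  t   CF        PV=CF/(1+0.0435)^t    t·PV        t(t+1)·PV
  1         3.25         3.1145         3.1145           6.2290
  2         3.25         2.9847         5.9694          17.9081
  3         3.25         2.8603         8.5808          34.3232
  4         3.25         2.7410        10.9641          54.8206
  5         3.25         2.6268        13.1338          78.8029
  6       103.25        79.9715       479.8291       3,358.8038
  Σ                     94.2988       521.5917       3,550.8876
P = 94.2988.
Convexity = Σ t(t+1)·PV / [P·(1+y)²] = 3,550.8876 / (94.2988 × 1.088892) = 34.58167.

34.58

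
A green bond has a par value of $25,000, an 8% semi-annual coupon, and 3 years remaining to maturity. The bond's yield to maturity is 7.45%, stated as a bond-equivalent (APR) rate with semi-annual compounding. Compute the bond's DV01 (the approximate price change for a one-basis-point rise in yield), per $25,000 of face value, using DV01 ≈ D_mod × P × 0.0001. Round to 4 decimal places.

$6.6712

Periodic yield y = 0.03725.
  t   CF        PV=CF/(1+0.03725)^t    t·PV
  1     1,000.00       964.0877       964.0877
  2     1,000.00       929.4652     1,858.9303
  3     1,000.00       896.0860     2,688.2579
  4     1,000.00       863.9055     3,455.6219
  5     1,000.00       832.8807     4,164.4033
  6    26,000.00    20,877.2209   125,263.3255
  Σ                 25,363.6459   138,394.6267
P = 25,363.6459; D_Mac = 5.45642 half-year periods = 2.72821 yrs; D_mod = 2.63023 yrs.
DV01 ≈ 2.63023 × 25,363.6459 × 0.0001 = 6.671228.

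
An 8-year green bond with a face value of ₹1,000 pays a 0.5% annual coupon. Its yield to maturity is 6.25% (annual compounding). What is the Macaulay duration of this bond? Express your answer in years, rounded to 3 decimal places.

Periodic yield y = 0.0625. Discount each cash flow and weight by its year:
  t   CF        PV=CF/(1+0.0625)^t    t·PV
  1         5.00         4.7059         4.7059
  2         5.00         4.4291         8.8581
  3         5.00         4.1685        12.5056
  4         5.00         3.9233        15.6933
  5         5.00         3.6925        18.4627
  6         5.00         3.4753        20.8520
  7         5.00         3.2709        22.8963
  8     1,005.00       618.7776     4,950.2204
  Σ                    646.4431     5,054.1944
Price P = Σ PV = 646.4431.
Macaulay duration = Σ(t·PV) / P = 5,054.1944 / 646.4431 = 7.81847 years.

7.818 years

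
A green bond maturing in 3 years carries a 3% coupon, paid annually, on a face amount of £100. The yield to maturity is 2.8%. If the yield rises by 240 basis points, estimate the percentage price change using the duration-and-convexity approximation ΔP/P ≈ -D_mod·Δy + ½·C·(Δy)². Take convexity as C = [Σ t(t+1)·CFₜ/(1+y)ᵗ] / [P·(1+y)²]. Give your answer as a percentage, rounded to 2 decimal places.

With y = 0.028:
  t   CF        PV=CF/(1+0.028)^t    t·PV        t(t+1)·PV
  1         3.00         2.9183         2.9183           5.8366
  2         3.00         2.8388         5.6776          17.0328
  3       103.00        94.8108       284.4324       1,137.7298
  Σ                    100.5679       293.0283       1,160.5992
P = 100.5679; D_Mac = 2.91374 yrs; D_mod = 2.83437 yrs; C = 10.92035.
Duration effect: -2.83437 × (+0.024) = -0.068025
Convexity effect: 0.5 × 10.92035 × (0.024)² = +0.0031451
ΔP/P ≈ -0.068025 + 0.0031451 = -0.064880 = -6.4880%.

-6.49%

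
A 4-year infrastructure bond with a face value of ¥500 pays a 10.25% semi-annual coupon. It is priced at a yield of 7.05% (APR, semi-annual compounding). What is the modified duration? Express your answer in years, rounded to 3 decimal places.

3.300 years

Periodic yield y = 0.03525. First find Macaulay duration:
  t   CF        PV=CF/(1+0.03525)^t    t·PV
  1       25.625        24.7525        24.7525
  2       25.625        23.9097        47.8193
  3       25.625        23.0955        69.2866
  4       25.625        22.3091        89.2366
  5       25.625        21.5495       107.7476
  6       25.625        20.8158       124.8946
  7       25.625        20.1070       140.7490
  8      525.625       398.3952     3,187.1616
  Σ                    554.9343     3,791.6478
P = 554.9343; Macaulay duration = 3,791.6478 / 554.9343 = 6.83261 half-year periods = 3.41630 years.
Modified duration = D_Mac / (1 + y) = 3.41630 / 1.03525 = 3.29998 years.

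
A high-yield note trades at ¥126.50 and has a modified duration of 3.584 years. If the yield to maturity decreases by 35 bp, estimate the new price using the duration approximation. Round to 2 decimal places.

Duration approximation: ΔP/P ≈ -D_mod · Δy = -3.584 × (-0.0035) = +0.012544.
New price ≈ 126.50 × (1 + 0.012544) = 128.086816.

¥128.09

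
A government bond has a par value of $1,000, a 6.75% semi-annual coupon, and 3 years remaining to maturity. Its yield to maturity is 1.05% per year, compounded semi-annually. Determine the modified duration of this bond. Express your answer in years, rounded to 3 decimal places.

Periodic yield y = 0.00525. First find Macaulay duration:
  t   CF        PV=CF/(1+0.00525)^t    t·PV
  1        33.75        33.5737        33.5737
  2        33.75        33.3984        66.7968
  3        33.75        33.2240        99.6719
  4        33.75        33.0505       132.2018
  5        33.75        32.8778       164.3892
  6     1,033.75     1,001.7769     6,010.6617
  Σ                  1,167.9014     6,507.2952
P = 1,167.9014; Macaulay duration = 6,507.2952 / 1,167.9014 = 5.57178 half-year periods = 2.78589 years.
Modified duration = D_Mac / (1 + y) = 2.78589 / 1.00525 = 2.77134 years.

2.771 years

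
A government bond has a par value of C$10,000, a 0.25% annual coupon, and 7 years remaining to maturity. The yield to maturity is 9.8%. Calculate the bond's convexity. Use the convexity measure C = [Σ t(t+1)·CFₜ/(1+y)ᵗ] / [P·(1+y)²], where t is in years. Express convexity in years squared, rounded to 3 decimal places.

With y = 0.098:
  t   CF        PV=CF/(1+0.098)^t    t·PV        t(t+1)·PV
  1        25.00        22.7687        22.7687          45.5373
  2        25.00        20.7365        41.4730         124.4190
  3        25.00        18.8857        56.6571         226.6283
  4        25.00        17.2001        68.8003         344.0017
  5        25.00        15.6649        78.3246         469.9477
  6        25.00        14.2668        85.6007         599.2048
  7    10,025.00     5,210.3632    36,472.5426     291,780.3410
  Σ                  5,319.8859    36,826.1670     293,590.0799
P = 5,319.8859.
Convexity = Σ t(t+1)·PV / [P·(1+y)²] = 293,590.0799 / (5,319.8859 × 1.205604) = 45.77564.

45.776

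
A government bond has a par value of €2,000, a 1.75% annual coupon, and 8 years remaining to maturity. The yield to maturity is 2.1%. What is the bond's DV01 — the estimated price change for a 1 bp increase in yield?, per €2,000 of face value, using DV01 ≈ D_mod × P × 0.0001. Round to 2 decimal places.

€1.44

Periodic yield y = 0.021.
  t   CF        PV=CF/(1+0.021)^t    t·PV
  1        35.00        34.2801        34.2801
  2        35.00        33.5750        67.1501
  3        35.00        32.8845        98.6534
  4        35.00        32.2081       128.8324
  5        35.00        31.5456       157.7282
  6        35.00        30.8968       185.3808
  7        35.00        30.2613       211.8292
  8     2,035.00     1,723.2904    13,786.3235
  Σ                  1,948.9419    14,670.1777
P = 1,948.9419; D_Mac = 7.52725 yrs; D_mod = 7.37243 yrs.
DV01 ≈ 7.37243 × 1,948.9419 × 0.0001 = 1.436844.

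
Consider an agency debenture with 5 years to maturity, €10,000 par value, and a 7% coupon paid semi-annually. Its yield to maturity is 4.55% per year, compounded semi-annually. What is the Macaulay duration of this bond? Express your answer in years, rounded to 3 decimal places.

Periodic yield y = 0.02275. Discount each cash flow and weight by its period:
  t   CF        PV=CF/(1+0.02275)^t    t·PV
  1       350.00       342.2146       342.2146
  2       350.00       334.6024       669.2048
  3       350.00       327.1595       981.4786
  4       350.00       319.8822     1,279.5289
  5       350.00       312.7668     1,563.8338
  6       350.00       305.8096     1,834.8576
  7       350.00       299.0072     2,093.0503
  8       350.00       292.3561     2,338.8487
  9       350.00       285.8529     2,572.6764
  10   10,350.00     8,265.0497    82,650.4967
  Σ                 11,084.7010    96,326.1905
Price P = Σ PV = 11,084.7010.
Macaulay duration = Σ(t·PV) / P = 96,326.1905 / 11,084.7010 = 8.69001 half-year periods.
In years: 8.69001 / 2 = 4.34501 years.

4.345 years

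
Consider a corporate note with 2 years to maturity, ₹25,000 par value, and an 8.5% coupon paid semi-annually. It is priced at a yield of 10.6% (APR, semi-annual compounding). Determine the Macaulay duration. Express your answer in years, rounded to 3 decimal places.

1.878 years

Periodic yield y = 0.053. Discount each cash flow and weight by its period:
  t   CF        PV=CF/(1+0.053)^t    t·PV
  1     1,062.50     1,009.0218     1,009.0218
  2     1,062.50       958.2354     1,916.4707
  3     1,062.50       910.0051     2,730.0153
  4    26,062.50    21,198.3758    84,793.5033
  Σ                 24,075.6381    90,449.0112
Price P = Σ PV = 24,075.6381.
Macaulay duration = Σ(t·PV) / P = 90,449.0112 / 24,075.6381 = 3.75687 half-year periods.
In years: 3.75687 / 2 = 1.87843 years.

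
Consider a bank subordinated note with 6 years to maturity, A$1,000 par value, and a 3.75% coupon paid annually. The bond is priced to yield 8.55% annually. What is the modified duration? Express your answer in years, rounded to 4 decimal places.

Periodic yield y = 0.0855. First find Macaulay duration:
  t   CF        PV=CF/(1+0.0855)^t    t·PV
  1        37.50        34.5463        34.5463
  2        37.50        31.8252        63.6505
  3        37.50        29.3185        87.9555
  4        37.50        27.0092       108.0369
  5        37.50        24.8818       124.4091
  6     1,037.50       634.1750     3,805.0502
  Σ                    781.7561     4,223.6484
P = 781.7561; Macaulay duration = 4,223.6484 / 781.7561 = 5.40277 years.
Modified duration = D_Mac / (1 + y) = 5.40277 / 1.0855 = 4.97722 years.

4.9772 years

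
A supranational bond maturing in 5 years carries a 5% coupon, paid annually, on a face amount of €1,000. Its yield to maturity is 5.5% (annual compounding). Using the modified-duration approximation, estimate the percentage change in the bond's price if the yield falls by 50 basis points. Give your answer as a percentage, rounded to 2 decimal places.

Periodic yield y = 0.055. Modified duration first:
  t   CF        PV=CF/(1+0.055)^t    t·PV
  1        50.00        47.3934        47.3934
  2        50.00        44.9226        89.8452
  3        50.00        42.5807       127.7420
  4        50.00        40.3608       161.4433
  5     1,050.00       803.3911     4,016.9554
  Σ                    978.6486     4,443.3794
P = 978.6486; D_Mac = 4.54032 yrs; D_mod = 4.54032/(1+0.055) = 4.30362 yrs.
ΔP/P ≈ -D_mod · Δy = -4.30362 × (-0.005) = +0.021518 = +2.1518%.

+2.15%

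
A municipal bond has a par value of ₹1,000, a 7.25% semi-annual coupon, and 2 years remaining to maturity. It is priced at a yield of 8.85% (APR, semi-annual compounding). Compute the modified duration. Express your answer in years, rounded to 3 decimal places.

1.815 years

Periodic yield y = 0.04425. First find Macaulay duration:
  t   CF        PV=CF/(1+0.04425)^t    t·PV
  1        36.25        34.7139        34.7139
  2        36.25        33.2429        66.4858
  3        36.25        31.8342        95.5027
  4     1,036.25       871.4583     3,485.8332
  Σ                    971.2494     3,682.5356
P = 971.2494; Macaulay duration = 3,682.5356 / 971.2494 = 3.79154 half-year periods = 1.89577 years.
Modified duration = D_Mac / (1 + y) = 1.89577 / 1.04425 = 1.81544 years.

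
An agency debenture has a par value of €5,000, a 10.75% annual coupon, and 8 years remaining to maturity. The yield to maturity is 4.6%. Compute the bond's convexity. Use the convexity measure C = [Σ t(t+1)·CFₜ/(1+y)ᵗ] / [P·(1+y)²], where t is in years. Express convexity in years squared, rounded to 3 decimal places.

With y = 0.046:
  t   CF        PV=CF/(1+0.046)^t    t·PV        t(t+1)·PV
  1       537.50       513.8623       513.8623       1,027.7247
  2       537.50       491.2642       982.5284       2,947.5851
  3       537.50       469.6598     1,408.9795       5,635.9179
  4       537.50       449.0056     1,796.0223       8,980.1114
  5       537.50       429.2596     2,146.2981      12,877.7889
  6       537.50       410.3821     2,462.2923      17,236.0463
  7       537.50       392.3347     2,746.3426      21,970.7410
  8     5,537.50     3,864.2059    30,913.6475     278,222.8272
  Σ                  7,019.9742    42,969.9730     348,898.7424
P = 7,019.9742.
Convexity = Σ t(t+1)·PV / [P·(1+y)²] = 348,898.7424 / (7,019.9742 × 1.094116) = 45.42558.

45.426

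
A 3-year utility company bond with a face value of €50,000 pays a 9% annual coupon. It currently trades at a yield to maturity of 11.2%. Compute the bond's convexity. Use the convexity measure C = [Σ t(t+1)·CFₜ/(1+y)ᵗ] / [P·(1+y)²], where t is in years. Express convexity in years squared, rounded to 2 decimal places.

With y = 0.112:
  t   CF        PV=CF/(1+0.112)^t    t·PV        t(t+1)·PV
  1     4,500.00     4,046.7626     4,046.7626       8,093.5252
  2     4,500.00     3,639.1750     7,278.3500      21,835.0499
  3    54,500.00    39,635.2992   118,905.8975     475,623.5899
  Σ                 47,321.2367   130,231.0101     505,552.1651
P = 47,321.2367.
Convexity = Σ t(t+1)·PV / [P·(1+y)²] = 505,552.1651 / (47,321.2367 × 1.236544) = 8.63973.

8.64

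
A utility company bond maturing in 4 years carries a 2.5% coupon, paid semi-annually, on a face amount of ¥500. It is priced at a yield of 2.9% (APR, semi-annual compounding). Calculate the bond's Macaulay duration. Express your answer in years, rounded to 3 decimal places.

Periodic yield y = 0.0145. Discount each cash flow and weight by its period:
  t   CF        PV=CF/(1+0.0145)^t    t·PV
  1         6.25         6.1607         6.1607
  2         6.25         6.0726        12.1452
  3         6.25         5.9858        17.9575
  4         6.25         5.9003        23.6011
  5         6.25         5.8159        29.0797
  6         6.25         5.7328        34.3969
  7         6.25         5.6509        39.5561
  8       506.25       451.1787     3,609.4299
  Σ                    492.4977     3,772.3270
Price P = Σ PV = 492.4977.
Macaulay duration = Σ(t·PV) / P = 3,772.3270 / 492.4977 = 7.65958 half-year periods.
In years: 7.65958 / 2 = 3.82979 years.

3.830 years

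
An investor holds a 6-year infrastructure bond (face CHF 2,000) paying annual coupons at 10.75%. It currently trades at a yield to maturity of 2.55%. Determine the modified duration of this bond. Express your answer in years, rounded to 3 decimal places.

Periodic yield y = 0.0255. First find Macaulay duration:
  t   CF        PV=CF/(1+0.0255)^t    t·PV
  1       215.00       209.6538       209.6538
  2       215.00       204.4406       408.8812
  3       215.00       199.3570       598.0710
  4       215.00       194.3998       777.5992
  5       215.00       189.5659       947.8293
  6     2,215.00     1,904.4069    11,426.4413
  Σ                  2,901.8240    14,368.4758
P = 2,901.8240; Macaulay duration = 14,368.4758 / 2,901.8240 = 4.95153 years.
Modified duration = D_Mac / (1 + y) = 4.95153 / 1.0255 = 4.82841 years.

4.828 years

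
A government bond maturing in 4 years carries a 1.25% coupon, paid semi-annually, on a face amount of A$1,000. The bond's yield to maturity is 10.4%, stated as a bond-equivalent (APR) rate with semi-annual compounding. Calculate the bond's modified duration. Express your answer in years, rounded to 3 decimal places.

Periodic yield y = 0.052. First find Macaulay duration:
  t   CF        PV=CF/(1+0.052)^t    t·PV
  1         6.25         5.9411         5.9411
  2         6.25         5.6474        11.2948
  3         6.25         5.3683        16.1048
  4         6.25         5.1029        20.4116
  5         6.25         4.8507        24.2533
  6         6.25         4.6109        27.6654
  7         6.25         4.3830        30.6809
  8     1,006.25       670.7798     5,366.2384
  Σ                    706.6840     5,502.5902
P = 706.6840; Macaulay duration = 5,502.5902 / 706.6840 = 7.78649 half-year periods = 3.89325 years.
Modified duration = D_Mac / (1 + y) = 3.89325 / 1.052 = 3.70080 years.

3.701 years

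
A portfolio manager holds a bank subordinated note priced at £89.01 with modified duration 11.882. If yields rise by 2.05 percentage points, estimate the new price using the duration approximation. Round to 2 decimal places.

Duration approximation: ΔP/P ≈ -D_mod · Δy = -11.882 × (+0.0205) = -0.243581.
New price ≈ 89.01 × (1 - 0.243581) = 67.32885519.

£67.33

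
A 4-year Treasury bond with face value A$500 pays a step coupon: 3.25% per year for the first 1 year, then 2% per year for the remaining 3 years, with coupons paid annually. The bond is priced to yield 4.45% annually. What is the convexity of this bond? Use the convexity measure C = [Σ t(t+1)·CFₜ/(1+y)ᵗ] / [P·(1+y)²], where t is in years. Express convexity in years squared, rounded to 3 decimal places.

17.383

With y = 0.0445:
  t   CF        PV=CF/(1+0.0445)^t    t·PV        t(t+1)·PV
  1        16.25        15.5577        15.5577          31.1154
  2        10.00         9.1661        18.3321          54.9964
  3        10.00         8.7756        26.3267         105.3067
  4       510.00       428.4858     1,713.9431       8,569.7153
  Σ                    461.9851     1,774.1596       8,761.1338
P = 461.9851.
Convexity = Σ t(t+1)·PV / [P·(1+y)²] = 8,761.1338 / (461.9851 × 1.090980) = 17.38263.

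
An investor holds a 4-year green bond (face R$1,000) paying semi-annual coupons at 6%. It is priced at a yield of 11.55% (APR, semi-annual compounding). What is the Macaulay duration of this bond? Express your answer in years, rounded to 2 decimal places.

Periodic yield y = 0.05775. Discount each cash flow and weight by its period:
  t   CF        PV=CF/(1+0.05775)^t    t·PV
  1        30.00        28.3621        28.3621
  2        30.00        26.8136        53.6272
  3        30.00        25.3497        76.0490
  4        30.00        23.9656        95.8626
  5        30.00        22.6572       113.2860
  6        30.00        21.4202       128.5211
  7        30.00        20.2507       141.7549
  8     1,030.00       657.3141     5,258.5129
  Σ                    826.1332     5,895.9756
Price P = Σ PV = 826.1332.
Macaulay duration = Σ(t·PV) / P = 5,895.9756 / 826.1332 = 7.13683 half-year periods.
In years: 7.13683 / 2 = 3.56842 years.

3.57 years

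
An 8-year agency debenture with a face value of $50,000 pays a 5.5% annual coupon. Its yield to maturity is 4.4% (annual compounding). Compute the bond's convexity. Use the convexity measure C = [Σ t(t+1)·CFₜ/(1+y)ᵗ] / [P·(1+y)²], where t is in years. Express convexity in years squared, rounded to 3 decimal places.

52.279

With y = 0.044:
  t   CF        PV=CF/(1+0.044)^t    t·PV        t(t+1)·PV
  1     2,750.00     2,634.0996     2,634.0996       5,268.1992
  2     2,750.00     2,523.0839     5,046.1678      15,138.5035
  3     2,750.00     2,416.7471     7,250.2412      29,000.9646
  4     2,750.00     2,314.8918     9,259.5673      46,297.8363
  5     2,750.00     2,217.3293    11,086.6466      66,519.8797
  6     2,750.00     2,123.8787    12,743.2720      89,202.9038
  7     2,750.00     2,034.3665    14,240.5657     113,924.5260
  8    52,750.00    37,378.2078   299,025.6628   2,691,230.9649
  Σ                 53,642.6048   361,286.2230   3,056,583.7781
P = 53,642.6048.
Convexity = Σ t(t+1)·PV / [P·(1+y)²] = 3,056,583.7781 / (53,642.6048 × 1.089936) = 52.27878.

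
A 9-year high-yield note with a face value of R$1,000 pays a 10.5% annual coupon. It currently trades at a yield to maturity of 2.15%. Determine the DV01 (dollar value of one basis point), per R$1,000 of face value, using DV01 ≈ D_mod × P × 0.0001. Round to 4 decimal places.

Periodic yield y = 0.0215.
  t   CF        PV=CF/(1+0.0215)^t    t·PV
  1       105.00       102.7900       102.7900
  2       105.00       100.6265       201.2531
  3       105.00        98.5086       295.5258
  4       105.00        96.4353       385.7410
  5       105.00        94.4055       472.0277
  6       105.00        92.4185       554.5112
  7       105.00        90.4734       633.3135
  8       105.00        88.5691       708.5530
  9     1,105.00       912.4665     8,212.1987
  Σ                  1,676.6935    11,565.9140
P = 1,676.6935; D_Mac = 6.89805 yrs; D_mod = 6.75286 yrs.
DV01 ≈ 6.75286 × 1,676.6935 × 0.0001 = 1.132248.

R$1.1322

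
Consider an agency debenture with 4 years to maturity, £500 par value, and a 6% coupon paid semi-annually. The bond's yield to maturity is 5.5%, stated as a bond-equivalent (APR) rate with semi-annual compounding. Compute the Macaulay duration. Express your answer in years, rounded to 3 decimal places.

Periodic yield y = 0.0275. Discount each cash flow and weight by its period:
  t   CF        PV=CF/(1+0.0275)^t    t·PV
  1        15.00        14.5985        14.5985
  2        15.00        14.2078        28.4156
  3        15.00        13.8276        41.4827
  4        15.00        13.4575        53.8299
  5        15.00        13.0973        65.4865
  6        15.00        12.7468        76.4806
  7        15.00        12.4056        86.8393
  8       515.00       414.5268     3,316.2142
  Σ                    508.8679     3,683.3475
Price P = Σ PV = 508.8679.
Macaulay duration = Σ(t·PV) / P = 3,683.3475 / 508.8679 = 7.23832 half-year periods.
In years: 7.23832 / 2 = 3.61916 years.

3.619 years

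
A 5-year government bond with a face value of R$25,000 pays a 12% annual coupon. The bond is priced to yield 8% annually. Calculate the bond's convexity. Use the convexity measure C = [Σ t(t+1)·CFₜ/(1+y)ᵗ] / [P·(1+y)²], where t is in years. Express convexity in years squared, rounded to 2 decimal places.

With y = 0.08:
  t   CF        PV=CF/(1+0.08)^t    t·PV        t(t+1)·PV
  1     3,000.00     2,777.7778     2,777.7778       5,555.5556
  2     3,000.00     2,572.0165     5,144.0329      15,432.0988
  3     3,000.00     2,381.4967     7,144.4902      28,577.9607
  4     3,000.00     2,205.0896     8,820.3582      44,101.7912
  5    28,000.00    19,056.3295    95,281.6476     571,689.8855
  Σ                 28,992.7100   119,168.3067     665,357.2917
P = 28,992.7100.
Convexity = Σ t(t+1)·PV / [P·(1+y)²] = 665,357.2917 / (28,992.7100 × 1.166400) = 19.67517.

19.68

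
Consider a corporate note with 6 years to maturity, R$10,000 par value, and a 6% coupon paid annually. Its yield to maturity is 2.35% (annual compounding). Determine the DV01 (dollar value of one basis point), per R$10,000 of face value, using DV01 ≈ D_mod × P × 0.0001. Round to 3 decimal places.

R$6.213

Periodic yield y = 0.0235.
  t   CF        PV=CF/(1+0.0235)^t    t·PV
  1       600.00       586.2237       586.2237
  2       600.00       572.7638     1,145.5276
  3       600.00       559.6129     1,678.8387
  4       600.00       546.7639     2,187.0557
  5       600.00       534.2100     2,671.0500
  6    10,600.00     9,221.0162    55,326.0970
  Σ                 12,020.5905    63,594.7927
P = 12,020.5905; D_Mac = 5.29049 yrs; D_mod = 5.16902 yrs.
DV01 ≈ 5.16902 × 12,020.5905 × 0.0001 = 6.213463.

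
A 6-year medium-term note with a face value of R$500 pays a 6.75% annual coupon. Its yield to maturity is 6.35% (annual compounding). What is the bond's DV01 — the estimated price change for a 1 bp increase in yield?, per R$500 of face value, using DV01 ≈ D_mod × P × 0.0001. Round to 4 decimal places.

R$0.2462

Periodic yield y = 0.0635.
  t   CF        PV=CF/(1+0.0635)^t    t·PV
  1        33.75        31.7348        31.7348
  2        33.75        29.8400        59.6800
  3        33.75        28.0583        84.1749
  4        33.75        26.3830       105.5319
  5        33.75        24.8077       124.0384
  6       533.75       368.9036     2,213.4217
  Σ                    509.7274     2,618.5818
P = 509.7274; D_Mac = 5.13722 yrs; D_mod = 4.83048 yrs.
DV01 ≈ 4.83048 × 509.7274 × 0.0001 = 0.246223.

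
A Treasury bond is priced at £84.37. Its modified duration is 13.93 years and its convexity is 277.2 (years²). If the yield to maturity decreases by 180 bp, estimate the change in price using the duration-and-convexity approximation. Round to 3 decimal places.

+£24.944

Duration effect: -D_mod·Δy = -13.93 × (-0.018) = +0.250740
Convexity effect: ½·C·(Δy)² = 0.5 × 277.2 × (-0.018)² = +0.0449064
ΔP/P ≈ +0.250740 + 0.0449064 = +0.2956464
ΔP ≈ 84.37 × (+0.2956464) = +24.943686768.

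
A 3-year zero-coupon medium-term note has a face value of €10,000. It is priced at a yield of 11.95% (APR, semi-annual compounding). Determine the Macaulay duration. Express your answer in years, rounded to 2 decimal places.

3.00 years

A zero-coupon bond has a single cash flow at maturity, so its Macaulay duration equals its maturity: 3 years.
(Equivalently: 6 semi-annual periods ÷ 2 = 3 years.)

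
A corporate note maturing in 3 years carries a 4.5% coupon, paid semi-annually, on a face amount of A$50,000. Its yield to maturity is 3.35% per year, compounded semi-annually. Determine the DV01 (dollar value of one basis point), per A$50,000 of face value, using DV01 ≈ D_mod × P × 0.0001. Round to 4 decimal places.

A$14.4348

Periodic yield y = 0.01675.
  t   CF        PV=CF/(1+0.01675)^t    t·PV
  1     1,125.00     1,106.4667     1,106.4667
  2     1,125.00     1,088.2387     2,176.4774
  3     1,125.00     1,070.3110     3,210.9329
  4     1,125.00     1,052.6786     4,210.7144
  5     1,125.00     1,035.3367     5,176.6836
  6    51,125.00    46,275.1926   277,651.1553
  Σ                 51,628.2242   293,532.4303
P = 51,628.2242; D_Mac = 5.68550 half-year periods = 2.84275 yrs; D_mod = 2.79592 yrs.
DV01 ≈ 2.79592 × 51,628.2242 × 0.0001 = 14.434838.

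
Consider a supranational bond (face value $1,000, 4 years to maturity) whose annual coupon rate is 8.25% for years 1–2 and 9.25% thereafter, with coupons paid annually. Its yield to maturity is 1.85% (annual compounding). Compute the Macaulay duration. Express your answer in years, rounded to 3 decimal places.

3.612 years

Periodic yield y = 0.0185. Discount each cash flow and weight by its year:
  t   CF        PV=CF/(1+0.0185)^t    t·PV
  1        82.50        81.0015        81.0015
  2        82.50        79.5302       159.0603
  3        92.50        87.5505       262.6515
  4     1,092.50     1,015.2601     4,061.0403
  Σ                  1,263.3422     4,563.7536
Price P = Σ PV = 1,263.3422.
Macaulay duration = Σ(t·PV) / P = 4,563.7536 / 1,263.3422 = 3.61244 years.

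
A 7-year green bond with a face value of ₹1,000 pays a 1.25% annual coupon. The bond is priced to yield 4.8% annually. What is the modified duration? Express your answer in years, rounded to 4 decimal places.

6.4000 years

Periodic yield y = 0.048. First find Macaulay duration:
  t   CF        PV=CF/(1+0.048)^t    t·PV
  1        12.50        11.9275        11.9275
  2        12.50        11.3812        22.7624
  3        12.50        10.8599        32.5797
  4        12.50        10.3625        41.4500
  5        12.50         9.8879        49.4394
  6        12.50         9.4350        56.6101
  7     1,012.50       729.2326     5,104.6279
  Σ                    793.0865     5,319.3970
P = 793.0865; Macaulay duration = 5,319.3970 / 793.0865 = 6.70721 years.
Modified duration = D_Mac / (1 + y) = 6.70721 / 1.048 = 6.40001 years.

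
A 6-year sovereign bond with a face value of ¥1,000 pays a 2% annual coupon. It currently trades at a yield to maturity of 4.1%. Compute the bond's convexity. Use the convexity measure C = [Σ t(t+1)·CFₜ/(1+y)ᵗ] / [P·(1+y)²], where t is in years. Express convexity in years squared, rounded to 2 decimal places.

36.13

With y = 0.041:
  t   CF        PV=CF/(1+0.041)^t    t·PV        t(t+1)·PV
  1        20.00        19.2123        19.2123          38.4246
  2        20.00        18.4556        36.9112         110.7337
  3        20.00        17.7287        53.1862         212.7448
  4        20.00        17.0305        68.1219         340.6097
  5        20.00        16.3597        81.7987         490.7921
  6     1,020.00       801.4857     4,808.9144      33,662.4007
  Σ                    890.2726     5,068.1448      34,855.7057
P = 890.2726.
Convexity = Σ t(t+1)·PV / [P·(1+y)²] = 34,855.7057 / (890.2726 × 1.083681) = 36.12846.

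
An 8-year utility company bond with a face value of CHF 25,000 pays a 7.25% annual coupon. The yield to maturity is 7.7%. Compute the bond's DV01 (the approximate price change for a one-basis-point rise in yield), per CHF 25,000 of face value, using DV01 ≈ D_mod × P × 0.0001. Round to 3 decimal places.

CHF 14.282

Periodic yield y = 0.077.
  t   CF        PV=CF/(1+0.077)^t    t·PV
  1     1,812.50     1,682.9155     1,682.9155
  2     1,812.50     1,562.5956     3,125.1913
  3     1,812.50     1,450.8780     4,352.6341
  4     1,812.50     1,347.1477     5,388.5907
  5     1,812.50     1,250.8335     6,254.1674
  6     1,812.50     1,161.4053     6,968.4317
  7     1,812.50     1,078.3707     7,548.5951
  8    26,812.50    14,811.9311   118,495.4488
  Σ                 24,346.0774   153,815.9745
P = 24,346.0774; D_Mac = 6.31790 yrs; D_mod = 5.86620 yrs.
DV01 ≈ 5.86620 × 24,346.0774 × 0.0001 = 14.281892.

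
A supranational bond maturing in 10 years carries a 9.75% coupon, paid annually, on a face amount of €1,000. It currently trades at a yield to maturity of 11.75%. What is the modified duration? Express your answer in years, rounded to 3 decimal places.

Periodic yield y = 0.1175. First find Macaulay duration:
  t   CF        PV=CF/(1+0.1175)^t    t·PV
  1        97.50        87.2483        87.2483
  2        97.50        78.0746       156.1491
  3        97.50        69.8654       209.5961
  4        97.50        62.5194       250.0774
  5        97.50        55.9457       279.7287
  6        97.50        50.0633       300.3798
  7        97.50        44.7994       313.5956
  8        97.50        40.0889       320.7114
  9        97.50        35.8738       322.8638
  10    1,097.50       361.3510     3,613.5096
  Σ                    885.8296     5,853.8597
P = 885.8296; Macaulay duration = 5,853.8597 / 885.8296 = 6.60834 years.
Modified duration = D_Mac / (1 + y) = 6.60834 / 1.1175 = 5.91350 years.

5.913 years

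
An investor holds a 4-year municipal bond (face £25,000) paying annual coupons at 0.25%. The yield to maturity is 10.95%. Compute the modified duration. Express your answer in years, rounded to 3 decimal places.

3.588 years

Periodic yield y = 0.1095. First find Macaulay duration:
  t   CF        PV=CF/(1+0.1095)^t    t·PV
  1        62.50        56.3317        56.3317
  2        62.50        50.7721       101.5443
  3        62.50        45.7613       137.2838
  4    25,062.50    16,539.2253    66,156.9013
  Σ                 16,692.0904    66,452.0610
P = 16,692.0904; Macaulay duration = 66,452.0610 / 16,692.0904 = 3.98105 years.
Modified duration = D_Mac / (1 + y) = 3.98105 / 1.1095 = 3.58815 years.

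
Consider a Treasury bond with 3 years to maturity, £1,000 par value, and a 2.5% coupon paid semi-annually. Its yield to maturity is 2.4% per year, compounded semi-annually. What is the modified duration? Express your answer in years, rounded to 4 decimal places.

Periodic yield y = 0.012. First find Macaulay duration:
  t   CF        PV=CF/(1+0.012)^t    t·PV
  1        12.50        12.3518        12.3518
  2        12.50        12.2053        24.4106
  3        12.50        12.0606        36.1818
  4        12.50        11.9176        47.6703
  5        12.50        11.7763        58.8813
  6     1,012.50       942.5664     5,655.3984
  Σ                  1,002.8779     5,834.8942
P = 1,002.8779; Macaulay duration = 5,834.8942 / 1,002.8779 = 5.81815 half-year periods = 2.90908 years.
Modified duration = D_Mac / (1 + y) = 2.90908 / 1.012 = 2.87458 years.

2.8746 years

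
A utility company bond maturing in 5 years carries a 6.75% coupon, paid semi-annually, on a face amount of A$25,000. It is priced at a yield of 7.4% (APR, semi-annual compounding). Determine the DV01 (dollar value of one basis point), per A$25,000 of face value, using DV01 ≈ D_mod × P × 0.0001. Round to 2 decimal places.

A$10.12

Periodic yield y = 0.037.
  t   CF        PV=CF/(1+0.037)^t    t·PV
  1       843.75       813.6451       813.6451
  2       843.75       784.6144     1,569.2288
  3       843.75       756.6195     2,269.8584
  4       843.75       729.6234     2,918.4936
  5       843.75       703.5906     3,517.9528
  6       843.75       678.4866     4,070.9193
  7       843.75       654.2783     4,579.9478
  8       843.75       630.9337     5,047.4697
  9       843.75       608.4221     5,475.7989
  10   25,843.75    17,970.8230   179,708.2303
  Σ                 24,331.0366   209,971.5448
P = 24,331.0366; D_Mac = 8.62978 half-year periods = 4.31489 yrs; D_mod = 4.16094 yrs.
DV01 ≈ 4.16094 × 24,331.0366 × 0.0001 = 10.123990.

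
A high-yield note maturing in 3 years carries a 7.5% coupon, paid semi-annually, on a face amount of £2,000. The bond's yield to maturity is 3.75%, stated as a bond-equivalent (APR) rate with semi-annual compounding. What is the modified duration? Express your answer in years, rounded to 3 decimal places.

2.706 years

Periodic yield y = 0.01875. First find Macaulay duration:
  t   CF        PV=CF/(1+0.01875)^t    t·PV
  1        75.00        73.6196        73.6196
  2        75.00        72.2647       144.5293
  3        75.00        70.9346       212.8039
  4        75.00        69.6291       278.5164
  5        75.00        68.3476       341.7379
  6     2,075.00     1,856.1470    11,136.8821
  Σ                  2,210.9426    12,188.0893
P = 2,210.9426; Macaulay duration = 12,188.0893 / 2,210.9426 = 5.51262 half-year periods = 2.75631 years.
Modified duration = D_Mac / (1 + y) = 2.75631 / 1.01875 = 2.70558 years.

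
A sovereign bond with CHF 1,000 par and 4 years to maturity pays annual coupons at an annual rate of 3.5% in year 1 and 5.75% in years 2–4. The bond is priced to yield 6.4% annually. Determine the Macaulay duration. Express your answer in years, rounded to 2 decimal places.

3.74 years

Periodic yield y = 0.064. Discount each cash flow and weight by its year:
  t   CF        PV=CF/(1+0.064)^t    t·PV
  1        35.00        32.8947        32.8947
  2        57.50        50.7907       101.5815
  3        57.50        47.7357       143.2070
  4     1,057.50       825.1138     3,300.4553
  Σ                    956.5350     3,578.1385
Price P = Σ PV = 956.5350.
Macaulay duration = Σ(t·PV) / P = 3,578.1385 / 956.5350 = 3.74073 years.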